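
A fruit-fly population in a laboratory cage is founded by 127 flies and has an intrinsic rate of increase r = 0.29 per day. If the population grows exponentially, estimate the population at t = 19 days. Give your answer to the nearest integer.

31388 flies

N(t) = N₀·e^(rt) = 127 × e^(0.29×19) = 127 × e^5.51.
e^5.51 ≈ 247.15, so N ≈ 127 × 247.15 = 31388.2.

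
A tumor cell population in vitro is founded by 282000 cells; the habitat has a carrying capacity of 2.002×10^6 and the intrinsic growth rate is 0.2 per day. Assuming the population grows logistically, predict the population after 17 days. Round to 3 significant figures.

A = (K − N₀)/N₀ = (2.002×10^6 − 282000)/282000 = 6.0993.
N(t) = K/(1 + A·e^(−rt)) = 2.002×10^6/(1 + 6.0993×e^(−0.2×17)).
e^(−3.4) = 0.033373; denominator = 1 + 6.0993×0.033373 = 1.2036.
N = 2.002×10^6/1.2036 = 1.663408×10^6.

1660000 cells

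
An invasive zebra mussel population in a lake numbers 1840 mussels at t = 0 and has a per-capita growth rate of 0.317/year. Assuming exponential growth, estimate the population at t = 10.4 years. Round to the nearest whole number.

49728 mussels

N(t) = N₀·e^(rt) = 1840 × e^(0.317×10.4) = 1840 × e^3.297.
e^3.297 ≈ 27.026, so N ≈ 1840 × 27.026 = 49727.9.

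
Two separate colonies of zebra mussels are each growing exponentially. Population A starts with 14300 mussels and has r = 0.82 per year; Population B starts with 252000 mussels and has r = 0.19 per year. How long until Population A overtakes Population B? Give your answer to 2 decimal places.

4.55 years

Set 14300·e^(0.82t) = 252000·e^(0.19t).
e^((0.82 − 0.19)t) = 252000/14300 → e^(0.63·t) = 17.622.
0.63·t = ln(17.622) = 2.8692, so t = 2.8692/0.63 = 4.5542.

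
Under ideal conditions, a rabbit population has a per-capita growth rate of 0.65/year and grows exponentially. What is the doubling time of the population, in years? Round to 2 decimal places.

Doubling time t_d = ln(2)/r = 0.6931/0.65 = 1.0664.

1.07 years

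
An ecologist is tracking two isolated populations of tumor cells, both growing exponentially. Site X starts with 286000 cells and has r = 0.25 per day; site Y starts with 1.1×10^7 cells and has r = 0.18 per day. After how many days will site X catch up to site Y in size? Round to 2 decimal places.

52.14 days

Set 286000·e^(0.25t) = 1.1×10^7·e^(0.18t).
e^((0.25 − 0.18)t) = 1.1×10^7/286000 → e^(0.07·t) = 38.462.
0.07·t = ln(38.462) = 3.6497, so t = 3.6497/0.07 = 52.138.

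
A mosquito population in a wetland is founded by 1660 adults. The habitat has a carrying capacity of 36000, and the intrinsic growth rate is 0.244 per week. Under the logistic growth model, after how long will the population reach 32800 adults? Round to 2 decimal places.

A = (K − N₀)/N₀ = (36000 − 1660)/1660 = 20.687.
Solve 36000/(1 + 20.687·e^(−0.244t)) = 32800: 1 + 20.687·e^(−0.244t) = 1.0976, so e^(−0.244t) = 0.00471611.
−0.244·t = ln(0.00471611) = -5.3568, so t = 5.3568/0.244 = 21.954.

21.95 weeks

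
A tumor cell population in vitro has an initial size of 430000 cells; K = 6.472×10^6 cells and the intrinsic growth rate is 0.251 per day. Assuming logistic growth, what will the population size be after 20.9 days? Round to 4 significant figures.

6026000 cells

A = (K − N₀)/N₀ = (6.472×10^6 − 430000)/430000 = 14.051.
N(t) = K/(1 + A·e^(−rt)) = 6.472×10^6/(1 + 14.051×e^(−0.251×20.9)).
e^(−5.246) = 0.0052691; denominator = 1 + 14.051×0.0052691 = 1.074.
N = 6.472×10^6/1.074 = 6.025865×10^6.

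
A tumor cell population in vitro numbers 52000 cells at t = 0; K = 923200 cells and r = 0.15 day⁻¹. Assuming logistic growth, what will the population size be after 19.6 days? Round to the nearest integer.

489578 cells

A = (K − N₀)/N₀ = (923200 − 52000)/52000 = 16.754.
N(t) = K/(1 + A·e^(−rt)) = 923200/(1 + 16.754×e^(−0.15×19.6)).
e^(−2.94) = 0.052866; denominator = 1 + 16.754×0.052866 = 1.8857.
N = 923200/1.8857 = 489578.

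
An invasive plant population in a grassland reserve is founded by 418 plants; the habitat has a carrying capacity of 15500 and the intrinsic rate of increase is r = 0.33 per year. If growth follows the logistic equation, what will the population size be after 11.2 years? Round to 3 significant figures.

A = (K − N₀)/N₀ = (15500 − 418)/418 = 36.081.
N(t) = K/(1 + A·e^(−rt)) = 15500/(1 + 36.081×e^(−0.33×11.2)).
e^(−3.696) = 0.024823; denominator = 1 + 36.081×0.024823 = 1.8956.
N = 15500/1.8956 = 8176.69.

8180 plants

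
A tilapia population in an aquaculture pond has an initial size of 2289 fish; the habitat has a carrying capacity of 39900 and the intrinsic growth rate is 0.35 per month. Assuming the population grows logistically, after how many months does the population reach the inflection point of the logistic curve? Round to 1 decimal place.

Logistic growth is fastest at N = K/2 = 19950.
A = (K − N₀)/N₀ = 16.431. Set K/(1 + A·e^(−rt)) = K/2 → A·e^(−rt) = 1.
e^(−0.35t) = 1/16.431 = 0.0608599, so t = ln(16.431)/0.35 = 2.7992/0.35 = 7.9977.

8.0 months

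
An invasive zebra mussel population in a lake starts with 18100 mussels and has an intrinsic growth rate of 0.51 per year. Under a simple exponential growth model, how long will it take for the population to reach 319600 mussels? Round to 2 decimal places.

Set N₀·e^(rt) = 319600: e^(0.51·t) = 319600/18100 = 17.657.
0.51·t = ln(17.657) = 2.8712, so t = 2.8712/0.51 = 5.6297.

5.63 years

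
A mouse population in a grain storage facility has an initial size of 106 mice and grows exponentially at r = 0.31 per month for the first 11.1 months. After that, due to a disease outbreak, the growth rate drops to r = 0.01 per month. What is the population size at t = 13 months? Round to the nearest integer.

3373 mice

Phase 1: N(11.1) = 106·e^(0.31×11.1) = 106·e^3.441 = 3309.13.
Phase 2 runs for 13 − 11.1 = 1.9 months at r = 0.01.
N(13) = 3309.13·e^(0.01×1.9) = 3309.13·e^0.019 = 3372.6.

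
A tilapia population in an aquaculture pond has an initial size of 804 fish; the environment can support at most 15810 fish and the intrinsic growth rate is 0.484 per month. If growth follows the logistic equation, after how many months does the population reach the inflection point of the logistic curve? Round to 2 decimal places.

6.05 months

Logistic growth is fastest at N = K/2 = 7905.
A = (K − N₀)/N₀ = 18.664. Set K/(1 + A·e^(−rt)) = K/2 → A·e^(−rt) = 1.
e^(−0.484t) = 1/18.664 = 0.0535786, so t = ln(18.664)/0.484 = 2.9266/0.484 = 6.0467.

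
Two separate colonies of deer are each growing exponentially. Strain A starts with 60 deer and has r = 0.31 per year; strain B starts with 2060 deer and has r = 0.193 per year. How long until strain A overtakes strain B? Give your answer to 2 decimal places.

30.22 years

Set 60·e^(0.31t) = 2060·e^(0.193t).
e^((0.31 − 0.193)t) = 2060/60 → e^(0.117·t) = 34.333.
0.117·t = ln(34.333) = 3.5361, so t = 3.5361/0.117 = 30.223.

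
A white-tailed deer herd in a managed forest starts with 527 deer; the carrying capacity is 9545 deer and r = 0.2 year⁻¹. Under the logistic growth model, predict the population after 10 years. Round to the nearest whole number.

A = (K − N₀)/N₀ = (9545 − 527)/527 = 17.112.
N(t) = K/(1 + A·e^(−rt)) = 9545/(1 + 17.112×e^(−0.2×10)).
e^(−2) = 0.13534; denominator = 1 + 17.112×0.13534 = 3.3159.
N = 9545/3.3159 = 2878.6.

2879 deer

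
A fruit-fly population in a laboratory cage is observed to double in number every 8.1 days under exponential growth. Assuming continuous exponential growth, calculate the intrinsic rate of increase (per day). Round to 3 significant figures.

0.0856 per day

r = ln(2)/t_d = 0.6931/8.1 = 0.085574.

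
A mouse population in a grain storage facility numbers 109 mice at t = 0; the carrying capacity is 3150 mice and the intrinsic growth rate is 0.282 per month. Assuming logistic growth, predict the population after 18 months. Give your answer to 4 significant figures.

2683 mice

A = (K − N₀)/N₀ = (3150 − 109)/109 = 27.899.
N(t) = K/(1 + A·e^(−rt)) = 3150/(1 + 27.899×e^(−0.282×18)).
e^(−5.076) = 0.0062448; denominator = 1 + 27.899×0.0062448 = 1.1742.
N = 3150/1.1742 = 2682.62.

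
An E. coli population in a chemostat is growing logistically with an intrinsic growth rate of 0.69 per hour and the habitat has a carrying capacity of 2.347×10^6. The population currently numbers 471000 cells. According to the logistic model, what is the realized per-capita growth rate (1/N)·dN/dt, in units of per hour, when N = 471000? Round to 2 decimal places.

0.55 per hour

(1/N)·dN/dt = r(1 − N/K) = 0.69 × (1 − 471000/2.347×10^6).
= 0.69 × 0.79932 = 0.55153.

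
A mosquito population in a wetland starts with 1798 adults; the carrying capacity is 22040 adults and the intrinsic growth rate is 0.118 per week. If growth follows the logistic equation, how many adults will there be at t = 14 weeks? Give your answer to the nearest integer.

6980 adults

A = (K − N₀)/N₀ = (22040 − 1798)/1798 = 11.258.
N(t) = K/(1 + A·e^(−rt)) = 22040/(1 + 11.258×e^(−0.118×14)).
e^(−1.652) = 0.19167; denominator = 1 + 11.258×0.19167 = 3.1578.
N = 22040/3.1578 = 6979.56.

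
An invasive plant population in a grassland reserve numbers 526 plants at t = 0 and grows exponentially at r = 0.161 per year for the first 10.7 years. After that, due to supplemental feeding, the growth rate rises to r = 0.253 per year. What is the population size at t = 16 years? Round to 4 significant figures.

Phase 1: N(10.7) = 526·e^(0.161×10.7) = 526·e^1.723 = 2945.4.
Phase 2 runs for 16 − 10.7 = 5.3 years at r = 0.253.
N(16) = 2945.4·e^(0.253×5.3) = 2945.4·e^1.341 = 11258.8.

11260 plants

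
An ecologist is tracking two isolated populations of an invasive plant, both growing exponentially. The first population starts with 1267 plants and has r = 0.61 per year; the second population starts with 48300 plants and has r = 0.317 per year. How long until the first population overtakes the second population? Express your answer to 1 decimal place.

Set 1267·e^(0.61t) = 48300·e^(0.317t).
e^((0.61 − 0.317)t) = 48300/1267 → e^(0.293·t) = 38.122.
0.293·t = ln(38.122) = 3.6408, so t = 3.6408/0.293 = 12.426.

12.4 years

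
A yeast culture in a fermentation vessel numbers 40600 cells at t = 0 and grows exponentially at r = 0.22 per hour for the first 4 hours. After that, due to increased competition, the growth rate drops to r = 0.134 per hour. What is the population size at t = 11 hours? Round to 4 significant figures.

250100 cells

Phase 1: N(4) = 40600·e^(0.22×4) = 40600·e^0.88 = 97882.5.
Phase 2 runs for 11 − 4 = 7 hours at r = 0.134.
N(11) = 97882.5·e^(0.134×7) = 97882.5·e^0.938 = 250077.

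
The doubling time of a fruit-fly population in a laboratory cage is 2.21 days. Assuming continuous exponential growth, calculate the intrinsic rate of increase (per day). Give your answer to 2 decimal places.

0.31 per day

r = ln(2)/t_d = 0.6931/2.21 = 0.31364.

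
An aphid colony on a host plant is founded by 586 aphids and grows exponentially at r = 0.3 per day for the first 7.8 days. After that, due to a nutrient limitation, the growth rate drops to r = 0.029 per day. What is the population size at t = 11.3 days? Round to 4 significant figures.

6733 aphids

Phase 1: N(7.8) = 586·e^(0.3×7.8) = 586·e^2.34 = 6083.4.
Phase 2 runs for 11.3 − 7.8 = 3.5 days at r = 0.029.
N(11.3) = 6083.4·e^(0.029×3.5) = 6083.4·e^0.1015 = 6733.29.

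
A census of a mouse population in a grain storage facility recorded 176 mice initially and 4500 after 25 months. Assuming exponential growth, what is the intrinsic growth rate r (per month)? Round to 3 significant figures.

0.130 per month

From N(t) = N₀·e^(rt): e^(r·25) = 4500/176 = 25.568.
r·25 = ln(25.568) = 3.2413, so r = 3.2413/25 = 0.12965.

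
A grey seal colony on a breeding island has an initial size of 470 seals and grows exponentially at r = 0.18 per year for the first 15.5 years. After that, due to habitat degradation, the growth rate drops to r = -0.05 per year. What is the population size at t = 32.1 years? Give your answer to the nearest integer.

Phase 1: N(15.5) = 470·e^(0.18×15.5) = 470·e^2.79 = 7652.08.
Phase 2 runs for 32.1 − 15.5 = 16.6 years at r = -0.05.
N(32.1) = 7652.08·e^(-0.05×16.6) = 7652.08·e^-0.83 = 3336.68.

3337 seals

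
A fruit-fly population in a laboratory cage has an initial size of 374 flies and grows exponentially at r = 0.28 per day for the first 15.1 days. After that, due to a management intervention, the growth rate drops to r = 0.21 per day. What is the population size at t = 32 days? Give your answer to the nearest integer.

892031 flies

Phase 1: N(15.1) = 374·e^(0.28×15.1) = 374·e^4.228 = 25648.9.
Phase 2 runs for 32 − 15.1 = 16.9 days at r = 0.21.
N(32) = 25648.9·e^(0.21×16.9) = 25648.9·e^3.549 = 892031.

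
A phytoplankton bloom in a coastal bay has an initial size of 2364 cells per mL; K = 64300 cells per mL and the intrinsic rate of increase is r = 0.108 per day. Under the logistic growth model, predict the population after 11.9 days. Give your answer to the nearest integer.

A = (K − N₀)/N₀ = (64300 − 2364)/2364 = 26.2.
N(t) = K/(1 + A·e^(−rt)) = 64300/(1 + 26.2×e^(−0.108×11.9)).
e^(−1.285) = 0.2766; denominator = 1 + 26.2×0.2766 = 8.2467.
N = 64300/8.2467 = 7797.06.

7797 cells per mL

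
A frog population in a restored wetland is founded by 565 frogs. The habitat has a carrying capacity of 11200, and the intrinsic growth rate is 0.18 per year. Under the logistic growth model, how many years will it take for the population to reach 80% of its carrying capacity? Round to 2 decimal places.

A = (K − N₀)/N₀ = (11200 − 565)/565 = 18.823.
Solve 11200/(1 + 18.823·e^(−0.18t)) = 8960: 1 + 18.823·e^(−0.18t) = 1.25, so e^(−0.18t) = 0.0132816.
−0.18·t = ln(0.0132816) = -4.3214, so t = 4.3214/0.18 = 24.008.

24.01 years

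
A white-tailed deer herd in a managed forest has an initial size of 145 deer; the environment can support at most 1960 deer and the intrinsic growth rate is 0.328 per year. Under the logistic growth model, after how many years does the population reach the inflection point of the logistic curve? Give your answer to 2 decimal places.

Logistic growth is fastest at N = K/2 = 980.
A = (K − N₀)/N₀ = 12.517. Set K/(1 + A·e^(−rt)) = K/2 → A·e^(−rt) = 1.
e^(−0.328t) = 1/12.517 = 0.0798898, so t = ln(12.517)/0.328 = 2.5271/0.328 = 7.7046.

7.70 years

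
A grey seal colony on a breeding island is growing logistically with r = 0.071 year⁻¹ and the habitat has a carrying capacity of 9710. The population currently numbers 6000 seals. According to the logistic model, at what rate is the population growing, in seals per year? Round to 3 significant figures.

dN/dt = rN(1 − N/K) = 0.071 × 6000 × (1 − 6000/9710).
1 − 6000/9710 = 0.38208; dN/dt = 0.071 × 6000 × 0.38208 = 162.77.

163 seals per year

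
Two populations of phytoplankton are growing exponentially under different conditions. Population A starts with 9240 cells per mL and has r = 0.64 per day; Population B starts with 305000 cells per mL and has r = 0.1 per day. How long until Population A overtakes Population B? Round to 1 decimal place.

Set 9240·e^(0.64t) = 305000·e^(0.1t).
e^((0.64 − 0.1)t) = 305000/9240 → e^(0.54·t) = 33.009.
0.54·t = ln(33.009) = 3.4968, so t = 3.4968/0.54 = 6.4755.

6.5 days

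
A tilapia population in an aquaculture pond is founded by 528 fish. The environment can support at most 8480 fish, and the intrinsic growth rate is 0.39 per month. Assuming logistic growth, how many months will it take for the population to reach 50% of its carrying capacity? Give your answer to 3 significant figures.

6.95 months

A = (K − N₀)/N₀ = (8480 − 528)/528 = 15.061.
Solve 8480/(1 + 15.061·e^(−0.39t)) = 4240: 1 + 15.061·e^(−0.39t) = 2, so e^(−0.39t) = 0.0663984.
−0.39·t = ln(0.0663984) = -2.7121, so t = 2.7121/0.39 = 6.9541.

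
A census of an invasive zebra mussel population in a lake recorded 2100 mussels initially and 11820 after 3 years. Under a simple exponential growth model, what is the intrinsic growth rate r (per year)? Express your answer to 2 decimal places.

0.58 per year

From N(t) = N₀·e^(rt): e^(r·3) = 11820/2100 = 5.6286.
r·3 = ln(5.6286) = 1.7279, so r = 1.7279/3 = 0.57595.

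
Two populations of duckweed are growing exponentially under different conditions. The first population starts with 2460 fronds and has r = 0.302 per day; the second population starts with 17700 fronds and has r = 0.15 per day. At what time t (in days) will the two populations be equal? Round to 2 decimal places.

12.98 days

Set 2460·e^(0.302t) = 17700·e^(0.15t).
e^((0.302 − 0.15)t) = 17700/2460 → e^(0.152·t) = 7.1951.
0.152·t = ln(7.1951) = 1.9734, so t = 1.9734/0.152 = 12.983.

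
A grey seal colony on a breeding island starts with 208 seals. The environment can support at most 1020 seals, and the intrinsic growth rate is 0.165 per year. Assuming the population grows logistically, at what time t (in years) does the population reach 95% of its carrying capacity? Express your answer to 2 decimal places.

A = (K − N₀)/N₀ = (1020 − 208)/208 = 3.9038.
Solve 1020/(1 + 3.9038·e^(−0.165t)) = 969: 1 + 3.9038·e^(−0.165t) = 1.0526, so e^(−0.165t) = 0.013482.
−0.165·t = ln(0.013482) = -4.3064, so t = 4.3064/0.165 = 26.099.

26.10 years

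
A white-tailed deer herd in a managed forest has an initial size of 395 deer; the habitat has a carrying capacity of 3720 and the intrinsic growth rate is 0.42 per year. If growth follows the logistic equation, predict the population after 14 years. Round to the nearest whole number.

A = (K − N₀)/N₀ = (3720 − 395)/395 = 8.4177.
N(t) = K/(1 + A·e^(−rt)) = 3720/(1 + 8.4177×e^(−0.42×14)).
e^(−5.88) = 0.0027948; denominator = 1 + 8.4177×0.0027948 = 1.0235.
N = 3720/1.0235 = 3634.5.

3634 deer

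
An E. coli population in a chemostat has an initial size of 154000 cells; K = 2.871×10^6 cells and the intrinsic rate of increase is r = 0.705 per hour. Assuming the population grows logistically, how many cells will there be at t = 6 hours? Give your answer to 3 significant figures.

A = (K − N₀)/N₀ = (2.871×10^6 − 154000)/154000 = 17.643.
N(t) = K/(1 + A·e^(−rt)) = 2.871×10^6/(1 + 17.643×e^(−0.705×6)).
e^(−4.23) = 0.014552; denominator = 1 + 17.643×0.014552 = 1.2567.
N = 2.871×10^6/1.2567 = 2.284472×10^6.

2280000 cells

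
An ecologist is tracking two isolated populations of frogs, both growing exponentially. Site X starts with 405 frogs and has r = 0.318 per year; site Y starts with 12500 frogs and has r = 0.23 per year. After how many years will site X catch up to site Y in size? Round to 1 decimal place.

39.0 years

Set 405·e^(0.318t) = 12500·e^(0.23t).
e^((0.318 − 0.23)t) = 12500/405 → e^(0.088·t) = 30.864.
0.088·t = ln(30.864) = 3.4296, so t = 3.4296/0.088 = 38.973.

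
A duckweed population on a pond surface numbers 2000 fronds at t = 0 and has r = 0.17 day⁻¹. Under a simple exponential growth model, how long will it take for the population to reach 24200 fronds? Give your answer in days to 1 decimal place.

Set N₀·e^(rt) = 24200: e^(0.17·t) = 24200/2000 = 12.1.
0.17·t = ln(12.1) = 2.4932, so t = 2.4932/0.17 = 14.666.

14.7 days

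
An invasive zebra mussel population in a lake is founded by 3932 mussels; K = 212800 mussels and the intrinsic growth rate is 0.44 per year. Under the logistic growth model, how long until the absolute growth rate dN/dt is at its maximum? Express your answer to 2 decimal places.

9.03 years

Logistic growth is fastest at N = K/2 = 106400.
A = (K − N₀)/N₀ = 53.12. Set K/(1 + A·e^(−rt)) = K/2 → A·e^(−rt) = 1.
e^(−0.44t) = 1/53.12 = 0.0188253, so t = ln(53.12)/0.44 = 3.9726/0.44 = 9.0285.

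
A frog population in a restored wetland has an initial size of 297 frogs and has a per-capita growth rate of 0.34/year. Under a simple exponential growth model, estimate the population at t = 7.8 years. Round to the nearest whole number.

N(t) = N₀·e^(rt) = 297 × e^(0.34×7.8) = 297 × e^2.652.
e^2.652 ≈ 14.182, so N ≈ 297 × 14.182 = 4212.17.

4212 frogs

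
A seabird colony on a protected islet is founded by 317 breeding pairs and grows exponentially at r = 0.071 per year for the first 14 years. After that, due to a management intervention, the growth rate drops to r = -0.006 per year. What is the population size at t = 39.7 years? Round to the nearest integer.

734 breeding pairs

Phase 1: N(14) = 317·e^(0.071×14) = 317·e^0.994 = 856.541.
Phase 2 runs for 39.7 − 14 = 25.7 years at r = -0.006.
N(39.7) = 856.541·e^(-0.006×25.7) = 856.541·e^-0.1542 = 734.141.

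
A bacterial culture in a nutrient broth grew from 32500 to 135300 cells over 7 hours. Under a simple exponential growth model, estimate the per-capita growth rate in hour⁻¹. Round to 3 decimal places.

0.204 per hour

From N(t) = N₀·e^(rt): e^(r·7) = 135300/32500 = 4.1631.
r·7 = ln(4.1631) = 1.4263, so r = 1.4263/7 = 0.20375.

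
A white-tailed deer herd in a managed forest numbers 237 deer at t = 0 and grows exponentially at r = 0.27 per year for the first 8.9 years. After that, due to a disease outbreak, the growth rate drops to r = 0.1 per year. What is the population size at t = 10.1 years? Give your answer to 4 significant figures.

Phase 1: N(8.9) = 237·e^(0.27×8.9) = 237·e^2.403 = 2620.34.
Phase 2 runs for 10.1 − 8.9 = 1.2 years at r = 0.1.
N(10.1) = 2620.34·e^(0.1×1.2) = 2620.34·e^0.12 = 2954.43.

2954 deer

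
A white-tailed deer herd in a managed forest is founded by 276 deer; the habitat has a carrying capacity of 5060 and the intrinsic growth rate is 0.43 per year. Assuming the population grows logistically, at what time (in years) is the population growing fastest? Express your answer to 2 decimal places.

Logistic growth is fastest at N = K/2 = 2530.
A = (K − N₀)/N₀ = 17.333. Set K/(1 + A·e^(−rt)) = K/2 → A·e^(−rt) = 1.
e^(−0.43t) = 1/17.333 = 0.0576923, so t = ln(17.333)/0.43 = 2.8526/0.43 = 6.634.

6.63 years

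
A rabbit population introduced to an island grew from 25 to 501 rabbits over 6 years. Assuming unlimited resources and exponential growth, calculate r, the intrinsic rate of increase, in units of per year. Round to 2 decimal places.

From N(t) = N₀·e^(rt): e^(r·6) = 501/25 = 20.04.
r·6 = ln(20.04) = 2.9977, so r = 2.9977/6 = 0.49962.

0.50 per year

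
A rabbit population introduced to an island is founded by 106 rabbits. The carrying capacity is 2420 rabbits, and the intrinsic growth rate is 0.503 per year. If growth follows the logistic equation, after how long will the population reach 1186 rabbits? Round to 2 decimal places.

A = (K − N₀)/N₀ = (2420 − 106)/106 = 21.83.
Solve 2420/(1 + 21.83·e^(−0.503t)) = 1186: 1 + 21.83·e^(−0.503t) = 2.0405, so e^(−0.503t) = 0.0476621.
−0.503·t = ln(0.0476621) = -3.0436, so t = 3.0436/0.503 = 6.0509.

6.05 years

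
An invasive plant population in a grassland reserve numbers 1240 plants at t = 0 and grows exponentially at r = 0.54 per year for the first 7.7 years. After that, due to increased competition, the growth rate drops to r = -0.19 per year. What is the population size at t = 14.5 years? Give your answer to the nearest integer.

Phase 1: N(7.7) = 1240·e^(0.54×7.7) = 1240·e^4.158 = 79289.9.
Phase 2 runs for 14.5 − 7.7 = 6.8 years at r = -0.19.
N(14.5) = 79289.9·e^(-0.19×6.8) = 79289.9·e^-1.292 = 21782.6.

21783 plants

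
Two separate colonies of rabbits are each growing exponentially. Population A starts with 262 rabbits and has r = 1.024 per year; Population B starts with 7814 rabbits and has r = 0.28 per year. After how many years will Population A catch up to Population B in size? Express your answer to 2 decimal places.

Set 262·e^(1.024t) = 7814·e^(0.28t).
e^((1.024 − 0.28)t) = 7814/262 → e^(0.744·t) = 29.824.
0.744·t = ln(29.824) = 3.3953, so t = 3.3953/0.744 = 4.5636.

4.56 years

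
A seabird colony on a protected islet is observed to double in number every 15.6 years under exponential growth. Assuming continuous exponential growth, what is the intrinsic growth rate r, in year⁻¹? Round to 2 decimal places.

r = ln(2)/t_d = 0.6931/15.6 = 0.044433.

0.04 per year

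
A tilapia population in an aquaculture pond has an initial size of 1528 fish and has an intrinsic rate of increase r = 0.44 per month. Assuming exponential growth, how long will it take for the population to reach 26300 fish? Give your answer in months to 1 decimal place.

Set N₀·e^(rt) = 26300: e^(0.44·t) = 26300/1528 = 17.212.
0.44·t = ln(17.212) = 2.8456, so t = 2.8456/0.44 = 6.4673.

6.5 months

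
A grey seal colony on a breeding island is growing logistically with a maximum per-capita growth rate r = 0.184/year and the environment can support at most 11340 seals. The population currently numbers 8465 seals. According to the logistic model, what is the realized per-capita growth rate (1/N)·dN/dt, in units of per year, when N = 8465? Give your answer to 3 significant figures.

(1/N)·dN/dt = r(1 − N/K) = 0.184 × (1 − 8465/11340).
= 0.184 × 0.25353 = 0.046649.

0.0466 per year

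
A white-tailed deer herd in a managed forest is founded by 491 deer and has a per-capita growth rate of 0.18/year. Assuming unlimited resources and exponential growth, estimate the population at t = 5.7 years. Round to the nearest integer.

N(t) = N₀·e^(rt) = 491 × e^(0.18×5.7) = 491 × e^1.026.
e^1.026 ≈ 2.7899, so N ≈ 491 × 2.7899 = 1369.83.

1370 deer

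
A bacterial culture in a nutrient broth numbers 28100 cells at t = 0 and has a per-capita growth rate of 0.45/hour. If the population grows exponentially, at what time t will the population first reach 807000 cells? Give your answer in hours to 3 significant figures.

7.46 hours

Set N₀·e^(rt) = 807000: e^(0.45·t) = 807000/28100 = 28.719.
0.45·t = ln(28.719) = 3.3576, so t = 3.3576/0.45 = 7.4612.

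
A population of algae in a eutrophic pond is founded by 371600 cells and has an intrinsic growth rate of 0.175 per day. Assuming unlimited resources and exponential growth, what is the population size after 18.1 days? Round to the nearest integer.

8824772 cells

N(t) = N₀·e^(rt) = 371600 × e^(0.175×18.1) = 371600 × e^3.167.
e^3.167 ≈ 23.748, so N ≈ 371600 × 23.748 = 8.824772×10^6.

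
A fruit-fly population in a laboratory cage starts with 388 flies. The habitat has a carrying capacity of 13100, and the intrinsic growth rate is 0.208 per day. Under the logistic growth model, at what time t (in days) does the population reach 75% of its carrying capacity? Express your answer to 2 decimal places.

A = (K − N₀)/N₀ = (13100 − 388)/388 = 32.763.
Solve 13100/(1 + 32.763·e^(−0.208t)) = 9825: 1 + 32.763·e^(−0.208t) = 1.3333, so e^(−0.208t) = 0.0101741.
−0.208·t = ln(0.0101741) = -4.5879, so t = 4.5879/0.208 = 22.057.

22.06 days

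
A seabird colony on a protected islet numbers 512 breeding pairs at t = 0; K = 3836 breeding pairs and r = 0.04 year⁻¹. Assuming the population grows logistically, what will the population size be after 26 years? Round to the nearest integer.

A = (K − N₀)/N₀ = (3836 − 512)/512 = 6.4922.
N(t) = K/(1 + A·e^(−rt)) = 3836/(1 + 6.4922×e^(−0.04×26)).
e^(−1.04) = 0.35345; denominator = 1 + 6.4922×0.35345 = 3.2947.
N = 3836/3.2947 = 1164.3.

1164 breeding pairs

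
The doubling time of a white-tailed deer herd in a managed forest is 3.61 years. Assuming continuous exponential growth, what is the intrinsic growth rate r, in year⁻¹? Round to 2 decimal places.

0.19 per year

r = ln(2)/t_d = 0.6931/3.61 = 0.19201.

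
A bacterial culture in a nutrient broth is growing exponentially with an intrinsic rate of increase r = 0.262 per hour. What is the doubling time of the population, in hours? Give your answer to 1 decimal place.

2.6 hours

Doubling time t_d = ln(2)/r = 0.6931/0.262 = 2.6456.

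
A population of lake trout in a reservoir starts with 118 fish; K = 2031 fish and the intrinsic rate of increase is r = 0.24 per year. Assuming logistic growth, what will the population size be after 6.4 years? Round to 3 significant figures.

A = (K − N₀)/N₀ = (2031 − 118)/118 = 16.212.
N(t) = K/(1 + A·e^(−rt)) = 2031/(1 + 16.212×e^(−0.24×6.4)).
e^(−1.536) = 0.21524; denominator = 1 + 16.212×0.21524 = 4.4894.
N = 2031/4.4894 = 452.394.

452 fish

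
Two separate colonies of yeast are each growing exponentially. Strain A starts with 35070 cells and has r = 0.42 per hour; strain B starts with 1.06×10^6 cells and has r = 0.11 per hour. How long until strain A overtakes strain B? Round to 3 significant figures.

Set 35070·e^(0.42t) = 1.06×10^6·e^(0.11t).
e^((0.42 − 0.11)t) = 1.06×10^6/35070 → e^(0.31·t) = 30.225.
0.31·t = ln(30.225) = 3.4087, so t = 3.4087/0.31 = 10.996.

11.0 hours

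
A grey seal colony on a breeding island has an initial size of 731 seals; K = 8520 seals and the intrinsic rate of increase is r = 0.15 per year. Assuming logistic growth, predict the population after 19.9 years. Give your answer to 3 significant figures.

A = (K − N₀)/N₀ = (8520 − 731)/731 = 10.655.
N(t) = K/(1 + A·e^(−rt)) = 8520/(1 + 10.655×e^(−0.15×19.9)).
e^(−2.985) = 0.05054; denominator = 1 + 10.655×0.05054 = 1.5385.
N = 8520/1.5385 = 5537.82.

5540 seals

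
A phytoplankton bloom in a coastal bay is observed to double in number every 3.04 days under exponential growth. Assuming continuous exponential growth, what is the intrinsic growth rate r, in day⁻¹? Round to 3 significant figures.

r = ln(2)/t_d = 0.6931/3.04 = 0.22801.

0.228 per day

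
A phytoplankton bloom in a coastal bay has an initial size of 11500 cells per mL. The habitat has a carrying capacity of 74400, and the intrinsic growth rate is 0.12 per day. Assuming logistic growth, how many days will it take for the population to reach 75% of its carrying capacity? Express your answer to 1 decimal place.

23.3 days

A = (K − N₀)/N₀ = (74400 − 11500)/11500 = 5.4696.
Solve 74400/(1 + 5.4696·e^(−0.12t)) = 55800: 1 + 5.4696·e^(−0.12t) = 1.3333, so e^(−0.12t) = 0.0609433.
−0.12·t = ln(0.0609433) = -2.7978, so t = 2.7978/0.12 = 23.315.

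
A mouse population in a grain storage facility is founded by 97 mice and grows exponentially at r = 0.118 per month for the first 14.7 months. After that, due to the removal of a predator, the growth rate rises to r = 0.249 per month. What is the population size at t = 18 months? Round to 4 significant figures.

Phase 1: N(14.7) = 97·e^(0.118×14.7) = 97·e^1.735 = 549.666.
Phase 2 runs for 18 − 14.7 = 3.3 months at r = 0.249.
N(18) = 549.666·e^(0.249×3.3) = 549.666·e^0.8217 = 1250.14.

1250 mice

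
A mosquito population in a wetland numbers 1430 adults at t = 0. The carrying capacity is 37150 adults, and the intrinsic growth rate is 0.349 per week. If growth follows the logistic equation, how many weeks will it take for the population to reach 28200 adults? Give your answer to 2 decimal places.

12.51 weeks

A = (K − N₀)/N₀ = (37150 − 1430)/1430 = 24.979.
Solve 37150/(1 + 24.979·e^(−0.349t)) = 28200: 1 + 24.979·e^(−0.349t) = 1.3174, so e^(−0.349t) = 0.0127057.
−0.349·t = ln(0.0127057) = -4.3657, so t = 4.3657/0.349 = 12.509.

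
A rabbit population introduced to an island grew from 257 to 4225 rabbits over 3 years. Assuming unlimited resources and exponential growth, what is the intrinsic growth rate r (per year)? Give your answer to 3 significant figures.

0.933 per year

From N(t) = N₀·e^(rt): e^(r·3) = 4225/257 = 16.44.
r·3 = ln(16.44) = 2.7997, so r = 2.7997/3 = 0.93323.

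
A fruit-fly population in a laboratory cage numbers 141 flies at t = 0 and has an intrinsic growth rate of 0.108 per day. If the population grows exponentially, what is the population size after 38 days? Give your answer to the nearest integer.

8542 flies

N(t) = N₀·e^(rt) = 141 × e^(0.108×38) = 141 × e^4.104.
e^4.104 ≈ 60.582, so N ≈ 141 × 60.582 = 8542.08.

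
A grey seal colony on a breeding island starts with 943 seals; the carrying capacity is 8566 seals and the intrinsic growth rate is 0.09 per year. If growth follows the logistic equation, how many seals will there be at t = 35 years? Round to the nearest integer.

A = (K − N₀)/N₀ = (8566 − 943)/943 = 8.0838.
N(t) = K/(1 + A·e^(−rt)) = 8566/(1 + 8.0838×e^(−0.09×35)).
e^(−3.15) = 0.042852; denominator = 1 + 8.0838×0.042852 = 1.3464.
N = 8566/1.3464 = 6362.12.

6362 seals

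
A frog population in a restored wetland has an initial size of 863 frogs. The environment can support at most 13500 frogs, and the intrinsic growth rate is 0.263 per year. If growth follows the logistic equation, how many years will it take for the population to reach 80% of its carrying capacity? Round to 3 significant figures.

15.5 years

A = (K − N₀)/N₀ = (13500 − 863)/863 = 14.643.
Solve 13500/(1 + 14.643·e^(−0.263t)) = 10800: 1 + 14.643·e^(−0.263t) = 1.25, so e^(−0.263t) = 0.0170729.
−0.263·t = ln(0.0170729) = -4.0703, so t = 4.0703/0.263 = 15.476.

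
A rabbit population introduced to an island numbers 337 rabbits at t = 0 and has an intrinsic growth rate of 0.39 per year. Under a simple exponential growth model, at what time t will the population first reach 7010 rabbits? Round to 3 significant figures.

7.78 years

Set N₀·e^(rt) = 7010: e^(0.39·t) = 7010/337 = 20.801.
0.39·t = ln(20.801) = 3.035, so t = 3.035/0.39 = 7.7821.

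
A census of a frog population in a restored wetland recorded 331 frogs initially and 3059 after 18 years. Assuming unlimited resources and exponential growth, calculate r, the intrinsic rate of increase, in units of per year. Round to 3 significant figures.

0.124 per year

From N(t) = N₀·e^(rt): e^(r·18) = 3059/331 = 9.2417.
r·18 = ln(9.2417) = 2.2237, so r = 2.2237/18 = 0.12354.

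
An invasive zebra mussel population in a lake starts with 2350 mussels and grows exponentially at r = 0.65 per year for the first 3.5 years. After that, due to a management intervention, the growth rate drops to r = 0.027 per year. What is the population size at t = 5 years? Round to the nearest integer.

23805 mussels

Phase 1: N(3.5) = 2350·e^(0.65×3.5) = 2350·e^2.275 = 22860.6.
Phase 2 runs for 5 − 3.5 = 1.5 years at r = 0.027.
N(5) = 22860.6·e^(0.027×1.5) = 22860.6·e^0.0405 = 23805.5.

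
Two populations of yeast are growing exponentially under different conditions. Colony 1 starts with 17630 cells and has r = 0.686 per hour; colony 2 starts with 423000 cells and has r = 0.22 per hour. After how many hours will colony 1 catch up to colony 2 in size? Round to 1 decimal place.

Set 17630·e^(0.686t) = 423000·e^(0.22t).
e^((0.686 − 0.22)t) = 423000/17630 → e^(0.466·t) = 23.993.
0.466·t = ln(23.993) = 3.1778, so t = 3.1778/0.466 = 6.8192.

6.8 hours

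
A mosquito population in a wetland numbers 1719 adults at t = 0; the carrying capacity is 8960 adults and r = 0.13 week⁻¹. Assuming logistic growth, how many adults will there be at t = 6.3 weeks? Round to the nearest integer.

3136 adults

A = (K − N₀)/N₀ = (8960 − 1719)/1719 = 4.2123.
N(t) = K/(1 + A·e^(−rt)) = 8960/(1 + 4.2123×e^(−0.13×6.3)).
e^(−0.819) = 0.44087; denominator = 1 + 4.2123×0.44087 = 2.8571.
N = 8960/2.8571 = 3136.05.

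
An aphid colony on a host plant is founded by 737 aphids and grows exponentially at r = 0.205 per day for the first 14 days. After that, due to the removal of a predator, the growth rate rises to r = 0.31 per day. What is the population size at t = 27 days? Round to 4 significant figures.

Phase 1: N(14) = 737·e^(0.205×14) = 737·e^2.87 = 12998.5.
Phase 2 runs for 27 − 14 = 13 days at r = 0.31.
N(27) = 12998.5·e^(0.31×13) = 12998.5·e^4.03 = 731306.

731300 aphids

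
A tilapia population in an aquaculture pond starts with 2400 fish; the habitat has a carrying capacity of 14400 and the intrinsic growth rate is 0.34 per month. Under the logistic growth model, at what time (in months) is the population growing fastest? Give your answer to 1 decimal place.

4.7 months

Logistic growth is fastest at N = K/2 = 7200.
A = (K − N₀)/N₀ = 5. Set K/(1 + A·e^(−rt)) = K/2 → A·e^(−rt) = 1.
e^(−0.34t) = 1/5 = 0.2, so t = ln(5)/0.34 = 1.6094/0.34 = 4.7336.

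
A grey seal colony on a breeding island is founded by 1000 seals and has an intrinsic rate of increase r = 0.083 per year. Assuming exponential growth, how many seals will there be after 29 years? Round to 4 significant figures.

11100 seals

N(t) = N₀·e^(rt) = 1000 × e^(0.083×29) = 1000 × e^2.407.
e^2.407 ≈ 11.101, so N ≈ 1000 × 11.101 = 11100.6.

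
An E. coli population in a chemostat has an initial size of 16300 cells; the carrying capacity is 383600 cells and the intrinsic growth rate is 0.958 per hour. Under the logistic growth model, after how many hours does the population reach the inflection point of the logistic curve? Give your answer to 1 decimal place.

Logistic growth is fastest at N = K/2 = 191800.
A = (K − N₀)/N₀ = 22.534. Set K/(1 + A·e^(−rt)) = K/2 → A·e^(−rt) = 1.
e^(−0.958t) = 1/22.534 = 0.0443779, so t = ln(22.534)/0.958 = 3.115/0.958 = 3.2516.

3.3 hours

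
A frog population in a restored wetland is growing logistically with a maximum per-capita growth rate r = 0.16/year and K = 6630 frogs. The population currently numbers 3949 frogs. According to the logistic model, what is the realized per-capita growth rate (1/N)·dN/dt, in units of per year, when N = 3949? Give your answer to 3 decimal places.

(1/N)·dN/dt = r(1 − N/K) = 0.16 × (1 − 3949/6630).
= 0.16 × 0.40437 = 0.0647.

0.065 per year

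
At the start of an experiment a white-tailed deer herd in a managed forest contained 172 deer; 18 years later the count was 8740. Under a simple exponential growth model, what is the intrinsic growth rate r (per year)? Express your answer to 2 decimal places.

0.22 per year

From N(t) = N₀·e^(rt): e^(r·18) = 8740/172 = 50.814.
r·18 = ln(50.814) = 3.9282, so r = 3.9282/18 = 0.21823.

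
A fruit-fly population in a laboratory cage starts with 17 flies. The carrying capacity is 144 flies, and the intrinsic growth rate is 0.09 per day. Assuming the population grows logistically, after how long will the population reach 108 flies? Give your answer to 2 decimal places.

34.55 days

A = (K − N₀)/N₀ = (144 − 17)/17 = 7.4706.
Solve 144/(1 + 7.4706·e^(−0.09t)) = 108: 1 + 7.4706·e^(−0.09t) = 1.3333, so e^(−0.09t) = 0.0446194.
−0.09·t = ln(0.0446194) = -3.1096, so t = 3.1096/0.09 = 34.551.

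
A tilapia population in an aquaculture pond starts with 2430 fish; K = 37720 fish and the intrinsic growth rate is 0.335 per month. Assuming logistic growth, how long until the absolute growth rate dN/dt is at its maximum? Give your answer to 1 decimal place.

8.0 months

Logistic growth is fastest at N = K/2 = 18860.
A = (K − N₀)/N₀ = 14.523. Set K/(1 + A·e^(−rt)) = K/2 → A·e^(−rt) = 1.
e^(−0.335t) = 1/14.523 = 0.068858, so t = ln(14.523)/0.335 = 2.6757/0.335 = 7.9872.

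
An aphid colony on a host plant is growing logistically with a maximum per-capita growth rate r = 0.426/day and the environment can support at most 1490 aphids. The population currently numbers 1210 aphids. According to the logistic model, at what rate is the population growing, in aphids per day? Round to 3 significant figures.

96.9 aphids per day

dN/dt = rN(1 − N/K) = 0.426 × 1210 × (1 − 1210/1490).
1 − 1210/1490 = 0.18792; dN/dt = 0.426 × 1210 × 0.18792 = 96.865.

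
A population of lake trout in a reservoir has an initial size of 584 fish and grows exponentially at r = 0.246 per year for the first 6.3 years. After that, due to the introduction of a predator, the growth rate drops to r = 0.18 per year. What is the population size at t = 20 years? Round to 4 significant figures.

32390 fish

Phase 1: N(6.3) = 584·e^(0.246×6.3) = 584·e^1.55 = 2750.95.
Phase 2 runs for 20 − 6.3 = 13.7 years at r = 0.18.
N(20) = 2750.95·e^(0.18×13.7) = 2750.95·e^2.466 = 32393.1.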